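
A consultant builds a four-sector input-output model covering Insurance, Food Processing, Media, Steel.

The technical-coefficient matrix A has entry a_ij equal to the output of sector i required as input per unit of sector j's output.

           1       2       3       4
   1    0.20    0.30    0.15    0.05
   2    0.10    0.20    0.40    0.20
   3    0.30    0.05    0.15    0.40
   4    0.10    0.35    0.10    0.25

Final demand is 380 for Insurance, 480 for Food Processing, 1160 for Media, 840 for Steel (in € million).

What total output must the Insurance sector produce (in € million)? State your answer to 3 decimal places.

x_1 = 3351.105

I − A =
  [   0.80    -0.30    -0.15    -0.05]
  [  -0.10     0.80    -0.40    -0.20]
  [  -0.30    -0.05     0.85    -0.40]
  [  -0.10    -0.35    -0.10     0.75]
Compute the cofactors C_ij = (−1)^(i+j)·(3×3 minor ij) of I−A; the adjugate is their transpose:
adj(I−A) = Cᵀ =
  [ 0.34650   0.22100   0.18650   0.18150]
  [ 0.18875   0.43250   0.26875   0.27125]
  [ 0.20975   0.22650   0.38975   0.28225]
  [ 0.16225   0.26150   0.20225   0.42975]
det(I−A) = Σ_j (I−A)_1j·C_1j = (0.80)(0.34650) + (-0.30)(0.18875) + (-0.15)(0.20975) + (-0.05)(0.16225) = 0.1810
(I − A)⁻¹ = adj(I−A) / det(I−A) ≈
  [   1.9144     1.2210     1.0304     1.0028]
  [   1.0428     2.3895     1.4848     1.4986]
  [   1.1588     1.2514     2.1533     1.5594]
  [   0.8964     1.4448     1.1174     2.3743]
x = (I − A)⁻¹ d = adj(I−A)·d / det(I−A), with det(I−A) = 0.1810:
  x_1 = (0.34650·380 + 0.22100·480 + 0.18650·1160 + 0.18150·840) / 0.1810 = 606.55 / 0.1810 ≈ 3351.105
  x_2 = (0.18875·380 + 0.43250·480 + 0.26875·1160 + 0.27125·840) / 0.1810 = 818.925 / 0.1810 ≈ 4524.448
  x_3 = (0.20975·380 + 0.22650·480 + 0.38975·1160 + 0.28225·840) / 0.1810 = 877.625 / 0.1810 ≈ 4848.757
  x_4 = (0.16225·380 + 0.26150·480 + 0.20225·1160 + 0.42975·840) / 0.1810 = 782.775 / 0.1810 ≈ 4324.724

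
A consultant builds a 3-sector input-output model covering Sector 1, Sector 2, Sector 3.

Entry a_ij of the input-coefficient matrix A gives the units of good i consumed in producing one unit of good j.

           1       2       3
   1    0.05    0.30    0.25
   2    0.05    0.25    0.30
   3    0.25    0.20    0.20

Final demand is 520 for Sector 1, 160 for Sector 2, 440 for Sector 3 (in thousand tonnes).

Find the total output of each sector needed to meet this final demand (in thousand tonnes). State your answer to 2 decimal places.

x_1 = 1047.01, x_2 = 704.46, x_3 = 1053.31

I − A =
  [   0.95    -0.30    -0.25]
  [  -0.05     0.75    -0.30]
  [  -0.25    -0.20     0.80]
Cofactors of I−A, C_ij = (−1)^(i+j)·(minor ij) (rows/columns in the sector order above):
  C_11 = (0.75)(0.80) − (-0.30)(-0.20) = 0.5400
  C_12 = −[(-0.05)(0.80) − (-0.30)(-0.25)] = 0.1150
  C_13 = (-0.05)(-0.20) − (0.75)(-0.25) = 0.1975
  C_21 = −[(-0.30)(0.80) − (-0.25)(-0.20)] = 0.2900
  C_22 = (0.95)(0.80) − (-0.25)(-0.25) = 0.6975
  C_23 = −[(0.95)(-0.20) − (-0.30)(-0.25)] = 0.2650
  C_31 = (-0.30)(-0.30) − (-0.25)(0.75) = 0.2775
  C_32 = −[(0.95)(-0.30) − (-0.25)(-0.05)] = 0.2975
  C_33 = (0.95)(0.75) − (-0.30)(-0.05) = 0.6975
det(I−A) = Σ_j (I−A)_1j·C_1j = (0.95)(0.5400) + (-0.30)(0.1150) + (-0.25)(0.1975) = 0.429125
adj(I−A) = Cᵀ =
  [ 0.5400   0.2900   0.2775]
  [ 0.1150   0.6975   0.2975]
  [ 0.1975   0.2650   0.6975]
(I − A)⁻¹ = adj(I−A) / det(I−A) ≈
  [   1.2584     0.6758     0.6467]
  [   0.2680     1.6254     0.6933]
  [   0.4602     0.6175     1.6254]
x = (I − A)⁻¹ d = adj(I−A)·d / det(I−A), with det(I−A) = 0.429125:
  x_1 = (0.5400·520 + 0.2900·160 + 0.2775·440) / 0.429125 = 449.30 / 0.429125 ≈ 1047.01
  x_2 = (0.1150·520 + 0.6975·160 + 0.2975·440) / 0.429125 = 302.30 / 0.429125 ≈ 704.46
  x_3 = (0.1975·520 + 0.2650·160 + 0.6975·440) / 0.429125 = 452.00 / 0.429125 ≈ 1053.31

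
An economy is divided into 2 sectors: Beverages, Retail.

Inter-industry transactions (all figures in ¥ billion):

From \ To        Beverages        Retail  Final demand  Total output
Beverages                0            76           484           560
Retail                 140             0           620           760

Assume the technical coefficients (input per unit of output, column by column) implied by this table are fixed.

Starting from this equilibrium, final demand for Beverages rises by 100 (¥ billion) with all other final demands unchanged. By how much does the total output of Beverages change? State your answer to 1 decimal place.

Technical coefficients a_ij = z_ij / X_j:
  a_BB = 0/560 = 0.00, a_RB = 140/560 = 0.25
  a_BR = 76/760 = 0.10, a_RR = 0/760 = 0.00
I − A =
  [   1.00    -0.10]
  [  -0.25     1.00]
det(I−A) = (1.00)(1.00) − (-0.10)(-0.25) = 0.9750
adj(I−A) = [[1.00, 0.10], [0.25, 1.00]]
(I − A)⁻¹ = adj(I−A) / det(I−A) ≈
  [   1.0256     0.1026]
  [   0.2564     1.0256]
Δx = (I − A)⁻¹ Δd with Δd having +100 in the Beverages component and 0 elsewhere.
So Δx_B = L_BB · (+100), where L_BB = adj(I−A)_BB / det(I−A) = 1.00 / 0.9750.
Δx_B = 1.00 × (+100) / 0.9750 = 100.00 / 0.9750 ≈ 102.6.

Δx_B = 102.6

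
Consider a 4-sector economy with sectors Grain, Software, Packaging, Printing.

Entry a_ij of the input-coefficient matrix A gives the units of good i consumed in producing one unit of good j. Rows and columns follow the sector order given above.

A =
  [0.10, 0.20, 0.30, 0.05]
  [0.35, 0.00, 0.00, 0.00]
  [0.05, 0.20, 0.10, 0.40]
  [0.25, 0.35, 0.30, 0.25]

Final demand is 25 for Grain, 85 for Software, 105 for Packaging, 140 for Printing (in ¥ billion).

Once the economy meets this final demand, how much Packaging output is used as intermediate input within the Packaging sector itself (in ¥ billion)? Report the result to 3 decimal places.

I − A =
  [   0.90    -0.20    -0.30    -0.05]
  [  -0.35     1.00     0.00     0.00]
  [  -0.05    -0.20     0.90    -0.40]
  [  -0.25    -0.35    -0.30     0.75]
Compute the cofactors C_ij = (−1)^(i+j)·(3×3 minor ij) of I−A; the adjugate is their transpose:
adj(I−A) = Cᵀ =
  [ 0.555000   0.216750   0.240000   0.165000]
  [ 0.194250   0.446250   0.084000   0.057750]
  [ 0.239000   0.286875   0.603875   0.338000]
  [ 0.371250   0.395250   0.360750   0.711000]
det(I−A) = Σ_j (I−A)_1j·C_1j = (0.90)(0.555000) + (-0.20)(0.194250) + (-0.30)(0.239000) + (-0.05)(0.371250) = 0.3703875
(I − A)⁻¹ = adj(I−A) / det(I−A) ≈
  [   1.4984     0.5852     0.6480     0.4455]
  [   0.5245     1.2048     0.2268     0.1559]
  [   0.6453     0.7745     1.6304     0.9126]
  [   1.0023     1.0671     0.9740     1.9196]
First solve x = (I − A)⁻¹ d = adj(I−A)·d / det(I−A); in particular x_3 = (0.239000·25 + 0.286875·85 + 0.603875·105 + 0.338000·140) / 0.3703875 = 141.08625 / 0.3703875 ≈ 380.91526.
Intermediate flow from 3 to 3: z_33 = a_33 · x_3 = 0.10 × 141.08625 / 0.3703875 = 14.108625 / 0.3703875 ≈ 38.092.

z_33 = 38.092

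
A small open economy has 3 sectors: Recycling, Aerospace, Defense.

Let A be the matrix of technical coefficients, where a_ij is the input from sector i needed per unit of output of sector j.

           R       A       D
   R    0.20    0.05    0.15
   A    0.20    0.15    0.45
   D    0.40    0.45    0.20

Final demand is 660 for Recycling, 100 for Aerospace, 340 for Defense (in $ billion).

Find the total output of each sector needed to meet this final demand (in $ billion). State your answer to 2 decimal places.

x_R = 1254.24, x_A = 1381.03, x_D = 1828.95

I − A =
  [   0.80    -0.05    -0.15]
  [  -0.20     0.85    -0.45]
  [  -0.40    -0.45     0.80]
Cofactors of I−A, C_ij = (−1)^(i+j)·(minor ij) (rows/columns in the sector order above):
  C_11 = (0.85)(0.80) − (-0.45)(-0.45) = 0.4775
  C_12 = −[(-0.20)(0.80) − (-0.45)(-0.40)] = 0.3400
  C_13 = (-0.20)(-0.45) − (0.85)(-0.40) = 0.4300
  C_21 = −[(-0.05)(0.80) − (-0.15)(-0.45)] = 0.1075
  C_22 = (0.80)(0.80) − (-0.15)(-0.40) = 0.5800
  C_23 = −[(0.80)(-0.45) − (-0.05)(-0.40)] = 0.3800
  C_31 = (-0.05)(-0.45) − (-0.15)(0.85) = 0.1500
  C_32 = −[(0.80)(-0.45) − (-0.15)(-0.20)] = 0.3900
  C_33 = (0.80)(0.85) − (-0.05)(-0.20) = 0.6700
det(I−A) = Σ_j (I−A)_1j·C_1j = (0.80)(0.4775) + (-0.05)(0.3400) + (-0.15)(0.4300) = 0.3005
adj(I−A) = Cᵀ =
  [ 0.4775   0.1075   0.1500]
  [ 0.3400   0.5800   0.3900]
  [ 0.4300   0.3800   0.6700]
(I − A)⁻¹ = adj(I−A) / det(I−A) ≈
  [   1.5890     0.3577     0.4992]
  [   1.1314     1.9301     1.2978]
  [   1.4309     1.2646     2.2296]
x = (I − A)⁻¹ d = adj(I−A)·d / det(I−A), with det(I−A) = 0.3005:
  x_R = (0.4775·660 + 0.1075·100 + 0.1500·340) / 0.3005 = 376.90 / 0.3005 ≈ 1254.24
  x_A = (0.3400·660 + 0.5800·100 + 0.3900·340) / 0.3005 = 415.00 / 0.3005 ≈ 1381.03
  x_D = (0.4300·660 + 0.3800·100 + 0.6700·340) / 0.3005 = 549.60 / 0.3005 ≈ 1828.95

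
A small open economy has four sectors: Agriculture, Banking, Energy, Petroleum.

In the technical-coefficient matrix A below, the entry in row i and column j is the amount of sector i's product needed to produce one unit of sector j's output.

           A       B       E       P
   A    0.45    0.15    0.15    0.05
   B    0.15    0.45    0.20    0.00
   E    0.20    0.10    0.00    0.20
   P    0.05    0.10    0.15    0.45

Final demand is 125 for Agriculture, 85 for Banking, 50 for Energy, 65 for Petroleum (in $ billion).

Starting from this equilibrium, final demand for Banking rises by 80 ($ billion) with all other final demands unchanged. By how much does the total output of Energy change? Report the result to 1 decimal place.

I − A =
  [   0.55    -0.15    -0.15    -0.05]
  [  -0.15     0.55    -0.20     0.00]
  [  -0.20    -0.10     1.00    -0.20]
  [  -0.05    -0.10    -0.15     0.55]
Compute the cofactors C_ij = (−1)^(i+j)·(3×3 minor ij) of I−A; the adjugate is their transpose:
adj(I−A) = Cᵀ =
  [ 0.271000   0.095000   0.067000   0.049000]
  [ 0.102000   0.264000   0.073500   0.036000]
  [ 0.077250   0.060000   0.151875   0.062250]
  [ 0.064250   0.073000   0.060875   0.244250]
det(I−A) = Σ_j (I−A)_1j·C_1j = (0.55)(0.271000) + (-0.15)(0.102000) + (-0.15)(0.077250) + (-0.05)(0.064250) = 0.11895
(I − A)⁻¹ = adj(I−A) / det(I−A) ≈
  [   2.2783     0.7987     0.5633     0.4119]
  [   0.8575     2.2194     0.6179     0.3026]
  [   0.6494     0.5044     1.2768     0.5233]
  [   0.5401     0.6137     0.5118     2.0534]
Δx = (I − A)⁻¹ Δd with Δd having +80 in the Banking component and 0 elsewhere.
So Δx_E = L_EB · (+80), where L_EB = adj(I−A)_EB / det(I−A) = 0.060000 / 0.11895.
Δx_E = 0.060000 × (+80) / 0.11895 = 4.80 / 0.11895 ≈ 40.4.

Δx_E = 40.4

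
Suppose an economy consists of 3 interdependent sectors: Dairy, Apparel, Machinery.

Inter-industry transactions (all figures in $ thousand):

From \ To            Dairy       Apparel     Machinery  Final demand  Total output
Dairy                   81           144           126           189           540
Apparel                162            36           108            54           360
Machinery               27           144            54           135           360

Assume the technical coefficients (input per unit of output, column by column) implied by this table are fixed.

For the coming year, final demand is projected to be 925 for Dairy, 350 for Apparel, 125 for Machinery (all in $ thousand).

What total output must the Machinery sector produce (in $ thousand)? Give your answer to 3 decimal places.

Technical coefficients a_ij = z_ij / X_j:
  a_DD = 81/540 = 0.15, a_AD = 162/540 = 0.30, a_MD = 27/540 = 0.05
  a_DA = 144/360 = 0.40, a_AA = 36/360 = 0.10, a_MA = 144/360 = 0.40
  a_DM = 126/360 = 0.35, a_AM = 108/360 = 0.30, a_MM = 54/360 = 0.15
I − A =
  [   0.85    -0.40    -0.35]
  [  -0.30     0.90    -0.30]
  [  -0.05    -0.40     0.85]
Cofactors of I−A, C_ij = (−1)^(i+j)·(minor ij) (rows/columns in the sector order above):
  C_11 = (0.90)(0.85) − (-0.30)(-0.40) = 0.6450
  C_12 = −[(-0.30)(0.85) − (-0.30)(-0.05)] = 0.2700
  C_13 = (-0.30)(-0.40) − (0.90)(-0.05) = 0.1650
  C_21 = −[(-0.40)(0.85) − (-0.35)(-0.40)] = 0.4800
  C_22 = (0.85)(0.85) − (-0.35)(-0.05) = 0.7050
  C_23 = −[(0.85)(-0.40) − (-0.40)(-0.05)] = 0.3600
  C_31 = (-0.40)(-0.30) − (-0.35)(0.90) = 0.4350
  C_32 = −[(0.85)(-0.30) − (-0.35)(-0.30)] = 0.3600
  C_33 = (0.85)(0.90) − (-0.40)(-0.30) = 0.6450
det(I−A) = Σ_j (I−A)_1j·C_1j = (0.85)(0.6450) + (-0.40)(0.2700) + (-0.35)(0.1650) = 0.3825
adj(I−A) = Cᵀ =
  [ 0.6450   0.4800   0.4350]
  [ 0.2700   0.7050   0.3600]
  [ 0.1650   0.3600   0.6450]
(I − A)⁻¹ = adj(I−A) / det(I−A) ≈
  [   1.6863     1.2549     1.1373]
  [   0.7059     1.8431     0.9412]
  [   0.4314     0.9412     1.6863]
x = (I − A)⁻¹ d = adj(I−A)·d / det(I−A), with det(I−A) = 0.3825:
  x_D = (0.6450·925 + 0.4800·350 + 0.4350·125) / 0.3825 = 819.00 / 0.3825 ≈ 2141.176
  x_A = (0.2700·925 + 0.7050·350 + 0.3600·125) / 0.3825 = 541.50 / 0.3825 ≈ 1415.686
  x_M = (0.1650·925 + 0.3600·350 + 0.6450·125) / 0.3825 = 359.25 / 0.3825 ≈ 939.216

x_M = 939.216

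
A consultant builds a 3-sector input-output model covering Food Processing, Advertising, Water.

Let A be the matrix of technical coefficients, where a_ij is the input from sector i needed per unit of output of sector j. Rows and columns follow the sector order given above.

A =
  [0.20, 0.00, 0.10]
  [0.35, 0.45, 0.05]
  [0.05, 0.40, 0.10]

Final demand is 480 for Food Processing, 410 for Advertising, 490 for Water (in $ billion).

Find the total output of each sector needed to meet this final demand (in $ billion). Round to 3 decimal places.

I − A =
  [   0.80     0.00    -0.10]
  [  -0.35     0.55    -0.05]
  [  -0.05    -0.40     0.90]
Cofactors of I−A, C_ij = (−1)^(i+j)·(minor ij) (rows/columns in the sector order above):
  C_11 = (0.55)(0.90) − (-0.05)(-0.40) = 0.4750
  C_12 = −[(-0.35)(0.90) − (-0.05)(-0.05)] = 0.3175
  C_13 = (-0.35)(-0.40) − (0.55)(-0.05) = 0.1675
  C_21 = −[(0.00)(0.90) − (-0.10)(-0.40)] = 0.0400
  C_22 = (0.80)(0.90) − (-0.10)(-0.05) = 0.7150
  C_23 = −[(0.80)(-0.40) − (0.00)(-0.05)] = 0.3200
  C_31 = (0.00)(-0.05) − (-0.10)(0.55) = 0.0550
  C_32 = −[(0.80)(-0.05) − (-0.10)(-0.35)] = 0.0750
  C_33 = (0.80)(0.55) − (0.00)(-0.35) = 0.4400
det(I−A) = Σ_j (I−A)_1j·C_1j = (0.80)(0.4750) + (0.00)(0.3175) + (-0.10)(0.1675) = 0.36325
adj(I−A) = Cᵀ =
  [ 0.4750   0.0400   0.0550]
  [ 0.3175   0.7150   0.0750]
  [ 0.1675   0.3200   0.4400]
(I − A)⁻¹ = adj(I−A) / det(I−A) ≈
  [   1.3076     0.1101     0.1514]
  [   0.8741     1.9683     0.2065]
  [   0.4611     0.8809     1.2113]
x = (I − A)⁻¹ d = adj(I−A)·d / det(I−A), with det(I−A) = 0.36325:
  x_1 = (0.4750·480 + 0.0400·410 + 0.0550·490) / 0.36325 = 271.35 / 0.36325 ≈ 747.006
  x_2 = (0.3175·480 + 0.7150·410 + 0.0750·490) / 0.36325 = 482.30 / 0.36325 ≈ 1327.736
  x_3 = (0.1675·480 + 0.3200·410 + 0.4400·490) / 0.36325 = 427.20 / 0.36325 ≈ 1176.050

x_1 = 747.006, x_2 = 1327.736, x_3 = 1176.050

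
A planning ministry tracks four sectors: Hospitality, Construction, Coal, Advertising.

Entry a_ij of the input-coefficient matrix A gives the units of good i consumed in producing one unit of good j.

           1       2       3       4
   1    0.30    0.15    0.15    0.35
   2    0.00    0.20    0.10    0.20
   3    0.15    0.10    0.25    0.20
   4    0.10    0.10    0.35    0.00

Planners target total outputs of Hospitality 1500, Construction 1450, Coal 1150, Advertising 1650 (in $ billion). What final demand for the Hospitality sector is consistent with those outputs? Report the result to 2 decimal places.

d_1 = 82.50

I − A =
  [   0.70    -0.15    -0.15    -0.35]
  [   0.00     0.80    -0.10    -0.20]
  [  -0.15    -0.10     0.75    -0.20]
  [  -0.10    -0.10    -0.35     1.00]
d = (I − A) x:
  d_1 = (+0.70)·1500 + (-0.15)·1450 + (-0.15)·1150 + (-0.35)·1650 = 82.50
  d_2 = (+0.00)·1500 + (+0.80)·1450 + (-0.10)·1150 + (-0.20)·1650 = 715.00
  d_3 = (-0.15)·1500 + (-0.10)·1450 + (+0.75)·1150 + (-0.20)·1650 = 162.50
  d_4 = (-0.10)·1500 + (-0.10)·1450 + (-0.35)·1150 + (+1.00)·1650 = 952.50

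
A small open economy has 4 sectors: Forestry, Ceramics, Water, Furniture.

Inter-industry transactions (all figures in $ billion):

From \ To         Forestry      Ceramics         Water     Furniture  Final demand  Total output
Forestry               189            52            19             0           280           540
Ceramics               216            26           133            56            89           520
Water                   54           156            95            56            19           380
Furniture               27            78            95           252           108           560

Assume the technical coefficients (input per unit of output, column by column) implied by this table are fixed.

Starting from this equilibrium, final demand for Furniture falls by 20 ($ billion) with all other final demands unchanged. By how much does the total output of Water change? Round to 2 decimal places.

Δx_3 = -9.69

Technical coefficients a_ij = z_ij / X_j:
  a_11 = 189/540 = 0.35, a_21 = 216/540 = 0.40, a_31 = 54/540 = 0.10, a_41 = 27/540 = 0.05
  a_12 = 52/520 = 0.10, a_22 = 26/520 = 0.05, a_32 = 156/520 = 0.30, a_42 = 78/520 = 0.15
  a_13 = 19/380 = 0.05, a_23 = 133/380 = 0.35, a_33 = 95/380 = 0.25, a_43 = 95/380 = 0.25
  a_14 = 0/560 = 0.00, a_24 = 56/560 = 0.10, a_34 = 56/560 = 0.10, a_44 = 252/560 = 0.45
I − A =
  [   0.65    -0.10    -0.05     0.00]
  [  -0.40     0.95    -0.35    -0.10]
  [  -0.10    -0.30     0.75    -0.10]
  [  -0.05    -0.15    -0.25     0.55]
Compute the cofactors C_ij = (−1)^(i+j)·(3×3 minor ij) of I−A; the adjugate is their transpose:
adj(I−A) = Cᵀ =
  [ 0.286375   0.047750   0.047125   0.017250]
  [ 0.182250   0.248875   0.152625   0.073000]
  [ 0.129000   0.123000   0.307375   0.078250]
  [ 0.134375   0.128125   0.185625   0.350625]
det(I−A) = Σ_j (I−A)_1j·C_1j = (0.65)(0.286375) + (-0.10)(0.182250) + (-0.05)(0.129000) + (0.00)(0.134375) = 0.16146875
(I − A)⁻¹ = adj(I−A) / det(I−A) ≈
  [   1.7736     0.2957     0.2919     0.1068]
  [   1.1287     1.5413     0.9452     0.4521]
  [   0.7989     0.7618     1.9036     0.4846]
  [   0.8322     0.7935     1.1496     2.1715]
Δx = (I − A)⁻¹ Δd with Δd having -20 in the Furniture component and 0 elsewhere.
So Δx_3 = L_34 · (-20), where L_34 = adj(I−A)_34 / det(I−A) = 0.078250 / 0.16146875.
Δx_3 = 0.078250 × (-20) / 0.16146875 = -1.565 / 0.16146875 ≈ -9.69.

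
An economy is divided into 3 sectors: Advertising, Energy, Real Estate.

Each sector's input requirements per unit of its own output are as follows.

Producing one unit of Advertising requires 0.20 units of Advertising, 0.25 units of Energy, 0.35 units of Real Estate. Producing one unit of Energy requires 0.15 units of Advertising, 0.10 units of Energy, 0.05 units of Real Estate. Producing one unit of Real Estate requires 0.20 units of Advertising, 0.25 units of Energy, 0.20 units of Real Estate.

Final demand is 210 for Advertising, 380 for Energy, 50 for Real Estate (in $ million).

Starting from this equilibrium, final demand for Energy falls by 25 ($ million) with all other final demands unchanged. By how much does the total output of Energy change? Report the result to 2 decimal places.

Δx_2 = -31.16

I − A =
  [   0.80    -0.15    -0.20]
  [  -0.25     0.90    -0.25]
  [  -0.35    -0.05     0.80]
Cofactors of I−A, C_ij = (−1)^(i+j)·(minor ij) (rows/columns in the sector order above):
  C_11 = (0.90)(0.80) − (-0.25)(-0.05) = 0.7075
  C_12 = −[(-0.25)(0.80) − (-0.25)(-0.35)] = 0.2875
  C_13 = (-0.25)(-0.05) − (0.90)(-0.35) = 0.3275
  C_21 = −[(-0.15)(0.80) − (-0.20)(-0.05)] = 0.1300
  C_22 = (0.80)(0.80) − (-0.20)(-0.35) = 0.5700
  C_23 = −[(0.80)(-0.05) − (-0.15)(-0.35)] = 0.0925
  C_31 = (-0.15)(-0.25) − (-0.20)(0.90) = 0.2175
  C_32 = −[(0.80)(-0.25) − (-0.20)(-0.25)] = 0.2500
  C_33 = (0.80)(0.90) − (-0.15)(-0.25) = 0.6825
det(I−A) = Σ_j (I−A)_1j·C_1j = (0.80)(0.7075) + (-0.15)(0.2875) + (-0.20)(0.3275) = 0.457375
adj(I−A) = Cᵀ =
  [ 0.7075   0.1300   0.2175]
  [ 0.2875   0.5700   0.2500]
  [ 0.3275   0.0925   0.6825]
(I − A)⁻¹ = adj(I−A) / det(I−A) ≈
  [   1.5469     0.2842     0.4755]
  [   0.6286     1.2462     0.5466]
  [   0.7160     0.2022     1.4922]
Δx = (I − A)⁻¹ Δd with Δd having -25 in the Energy component and 0 elsewhere.
So Δx_2 = L_22 · (-25), where L_22 = adj(I−A)_22 / det(I−A) = 0.5700 / 0.457375.
Δx_2 = 0.5700 × (-25) / 0.457375 = -14.25 / 0.457375 ≈ -31.16.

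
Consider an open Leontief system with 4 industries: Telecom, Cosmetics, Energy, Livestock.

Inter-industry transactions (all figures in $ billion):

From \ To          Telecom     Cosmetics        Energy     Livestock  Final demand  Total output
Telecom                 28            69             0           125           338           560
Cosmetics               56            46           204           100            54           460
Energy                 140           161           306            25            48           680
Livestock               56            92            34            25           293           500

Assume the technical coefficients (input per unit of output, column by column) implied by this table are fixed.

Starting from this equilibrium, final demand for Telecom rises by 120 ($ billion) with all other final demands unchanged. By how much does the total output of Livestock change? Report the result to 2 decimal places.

Technical coefficients a_ij = z_ij / X_j:
  a_TT = 28/560 = 0.05, a_CT = 56/560 = 0.10, a_ET = 140/560 = 0.25, a_LT = 56/560 = 0.10
  a_TC = 69/460 = 0.15, a_CC = 46/460 = 0.10, a_EC = 161/460 = 0.35, a_LC = 92/460 = 0.20
  a_TE = 0/680 = 0.00, a_CE = 204/680 = 0.30, a_EE = 306/680 = 0.45, a_LE = 34/680 = 0.05
  a_TL = 125/500 = 0.25, a_CL = 100/500 = 0.20, a_EL = 25/500 = 0.05, a_LL = 25/500 = 0.05
I − A =
  [   0.95    -0.15     0.00    -0.25]
  [  -0.10     0.90    -0.30    -0.20]
  [  -0.25    -0.35     0.55    -0.05]
  [  -0.10    -0.20    -0.05     0.95]
Compute the cofactors C_ij = (−1)^(i+j)·(3×3 minor ij) of I−A; the adjugate is their transpose:
adj(I−A) = Cᵀ =
  [ 0.339750   0.109875   0.070500   0.116250]
  [ 0.138250   0.477125   0.274000   0.151250]
  [ 0.249500   0.365500   0.729500   0.181000]
  [ 0.078000   0.131250   0.103500   0.351000]
det(I−A) = Σ_j (I−A)_1j·C_1j = (0.95)(0.339750) + (-0.15)(0.138250) + (0.00)(0.249500) + (-0.25)(0.078000) = 0.282525
(I − A)⁻¹ = adj(I−A) / det(I−A) ≈
  [   1.2025     0.3889     0.2495     0.4115]
  [   0.4893     1.6888     0.9698     0.5354]
  [   0.8831     1.2937     2.5821     0.6407]
  [   0.2761     0.4646     0.3663     1.2424]
Δx = (I − A)⁻¹ Δd with Δd having +120 in the Telecom component and 0 elsewhere.
So Δx_L = L_LT · (+120), where L_LT = adj(I−A)_LT / det(I−A) = 0.078000 / 0.282525.
Δx_L = 0.078000 × (+120) / 0.282525 = 9.36 / 0.282525 ≈ 33.13.

Δx_L = 33.13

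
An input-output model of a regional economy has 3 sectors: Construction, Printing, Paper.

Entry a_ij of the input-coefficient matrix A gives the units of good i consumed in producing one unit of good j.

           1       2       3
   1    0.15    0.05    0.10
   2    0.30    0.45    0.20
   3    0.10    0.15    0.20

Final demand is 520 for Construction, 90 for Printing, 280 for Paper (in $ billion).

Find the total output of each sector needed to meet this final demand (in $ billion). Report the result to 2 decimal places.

I − A =
  [   0.85    -0.05    -0.10]
  [  -0.30     0.55    -0.20]
  [  -0.10    -0.15     0.80]
Cofactors of I−A, C_ij = (−1)^(i+j)·(minor ij) (rows/columns in the sector order above):
  C_11 = (0.55)(0.80) − (-0.20)(-0.15) = 0.4100
  C_12 = −[(-0.30)(0.80) − (-0.20)(-0.10)] = 0.2600
  C_13 = (-0.30)(-0.15) − (0.55)(-0.10) = 0.1000
  C_21 = −[(-0.05)(0.80) − (-0.10)(-0.15)] = 0.0550
  C_22 = (0.85)(0.80) − (-0.10)(-0.10) = 0.6700
  C_23 = −[(0.85)(-0.15) − (-0.05)(-0.10)] = 0.1325
  C_31 = (-0.05)(-0.20) − (-0.10)(0.55) = 0.0650
  C_32 = −[(0.85)(-0.20) − (-0.10)(-0.30)] = 0.2000
  C_33 = (0.85)(0.55) − (-0.05)(-0.30) = 0.4525
det(I−A) = Σ_j (I−A)_1j·C_1j = (0.85)(0.4100) + (-0.05)(0.2600) + (-0.10)(0.1000) = 0.3255
adj(I−A) = Cᵀ =
  [ 0.4100   0.0550   0.0650]
  [ 0.2600   0.6700   0.2000]
  [ 0.1000   0.1325   0.4525]
(I − A)⁻¹ = adj(I−A) / det(I−A) ≈
  [   1.2596     0.1690     0.1997]
  [   0.7988     2.0584     0.6144]
  [   0.3072     0.4071     1.3902]
x = (I − A)⁻¹ d = adj(I−A)·d / det(I−A), with det(I−A) = 0.3255:
  x_1 = (0.4100·520 + 0.0550·90 + 0.0650·280) / 0.3255 = 236.35 / 0.3255 ≈ 726.11
  x_2 = (0.2600·520 + 0.6700·90 + 0.2000·280) / 0.3255 = 251.50 / 0.3255 ≈ 772.66
  x_3 = (0.1000·520 + 0.1325·90 + 0.4525·280) / 0.3255 = 190.625 / 0.3255 ≈ 585.64

x_1 = 726.11, x_2 = 772.66, x_3 = 585.64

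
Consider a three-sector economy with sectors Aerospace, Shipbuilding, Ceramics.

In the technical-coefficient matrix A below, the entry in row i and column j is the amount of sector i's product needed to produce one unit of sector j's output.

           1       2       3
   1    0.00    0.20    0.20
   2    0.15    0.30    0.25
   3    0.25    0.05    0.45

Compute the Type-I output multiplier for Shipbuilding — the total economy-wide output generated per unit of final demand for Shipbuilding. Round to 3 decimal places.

m_2 = 2.345

I − A =
  [   1.00    -0.20    -0.20]
  [  -0.15     0.70    -0.25]
  [  -0.25    -0.05     0.55]
Cofactors of I−A, C_ij = (−1)^(i+j)·(minor ij) (rows/columns in the sector order above):
  C_11 = (0.70)(0.55) − (-0.25)(-0.05) = 0.3725
  C_12 = −[(-0.15)(0.55) − (-0.25)(-0.25)] = 0.1450
  C_13 = (-0.15)(-0.05) − (0.70)(-0.25) = 0.1825
  C_21 = −[(-0.20)(0.55) − (-0.20)(-0.05)] = 0.1200
  C_22 = (1.00)(0.55) − (-0.20)(-0.25) = 0.5000
  C_23 = −[(1.00)(-0.05) − (-0.20)(-0.25)] = 0.1000
  C_31 = (-0.20)(-0.25) − (-0.20)(0.70) = 0.1900
  C_32 = −[(1.00)(-0.25) − (-0.20)(-0.15)] = 0.2800
  C_33 = (1.00)(0.70) − (-0.20)(-0.15) = 0.6700
det(I−A) = Σ_j (I−A)_1j·C_1j = (1.00)(0.3725) + (-0.20)(0.1450) + (-0.20)(0.1825) = 0.3070
adj(I−A) = Cᵀ =
  [ 0.3725   0.1200   0.1900]
  [ 0.1450   0.5000   0.2800]
  [ 0.1825   0.1000   0.6700]
(I − A)⁻¹ = adj(I−A) / det(I−A) ≈
  [   1.2134     0.3909     0.6189]
  [   0.4723     1.6287     0.9121]
  [   0.5945     0.3257     2.1824]
The output multiplier for sector j is the column-j sum of the Leontief inverse (I − A)⁻¹ = adj(I−A) / det(I−A).
Column 2 of adj(I−A): (0.1200, 0.5000, 0.1000); det(I−A) = 0.3070.
m_2 = (0.1200 + 0.5000 + 0.1000) / 0.3070 = 0.72 / 0.3070 ≈ 2.345.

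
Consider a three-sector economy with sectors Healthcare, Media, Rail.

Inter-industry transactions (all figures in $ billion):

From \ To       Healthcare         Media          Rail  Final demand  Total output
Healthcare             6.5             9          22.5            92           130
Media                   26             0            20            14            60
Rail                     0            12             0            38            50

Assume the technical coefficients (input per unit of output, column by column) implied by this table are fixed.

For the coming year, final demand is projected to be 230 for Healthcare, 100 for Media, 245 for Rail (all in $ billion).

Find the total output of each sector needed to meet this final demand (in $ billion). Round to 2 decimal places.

Technical coefficients a_ij = z_ij / X_j:
  a_HH = 6.5/130 = 0.05, a_MH = 26/130 = 0.20, a_RH = 0/130 = 0.00
  a_HM = 9/60 = 0.15, a_MM = 0/60 = 0.00, a_RM = 12/60 = 0.20
  a_HR = 22.5/50 = 0.45, a_MR = 20/50 = 0.40, a_RR = 0/50 = 0.00
I − A =
  [   0.95    -0.15    -0.45]
  [  -0.20     1.00    -0.40]
  [   0.00    -0.20     1.00]
Cofactors of I−A, C_ij = (−1)^(i+j)·(minor ij) (rows/columns in the sector order above):
  C_11 = (1.00)(1.00) − (-0.40)(-0.20) = 0.9200
  C_12 = −[(-0.20)(1.00) − (-0.40)(0.00)] = 0.2000
  C_13 = (-0.20)(-0.20) − (1.00)(0.00) = 0.0400
  C_21 = −[(-0.15)(1.00) − (-0.45)(-0.20)] = 0.2400
  C_22 = (0.95)(1.00) − (-0.45)(0.00) = 0.9500
  C_23 = −[(0.95)(-0.20) − (-0.15)(0.00)] = 0.1900
  C_31 = (-0.15)(-0.40) − (-0.45)(1.00) = 0.5100
  C_32 = −[(0.95)(-0.40) − (-0.45)(-0.20)] = 0.4700
  C_33 = (0.95)(1.00) − (-0.15)(-0.20) = 0.9200
det(I−A) = Σ_j (I−A)_1j·C_1j = (0.95)(0.9200) + (-0.15)(0.2000) + (-0.45)(0.0400) = 0.8260
adj(I−A) = Cᵀ =
  [ 0.9200   0.2400   0.5100]
  [ 0.2000   0.9500   0.4700]
  [ 0.0400   0.1900   0.9200]
(I − A)⁻¹ = adj(I−A) / det(I−A) ≈
  [   1.1138     0.2906     0.6174]
  [   0.2421     1.1501     0.5690]
  [   0.0484     0.2300     1.1138]
x = (I − A)⁻¹ d = adj(I−A)·d / det(I−A), with det(I−A) = 0.8260:
  x_H = (0.9200·230 + 0.2400·100 + 0.5100·245) / 0.8260 = 360.55 / 0.8260 ≈ 436.50
  x_M = (0.2000·230 + 0.9500·100 + 0.4700·245) / 0.8260 = 256.15 / 0.8260 ≈ 310.11
  x_R = (0.0400·230 + 0.1900·100 + 0.9200·245) / 0.8260 = 253.60 / 0.8260 ≈ 307.02

x_H = 436.50, x_M = 310.11, x_R = 307.02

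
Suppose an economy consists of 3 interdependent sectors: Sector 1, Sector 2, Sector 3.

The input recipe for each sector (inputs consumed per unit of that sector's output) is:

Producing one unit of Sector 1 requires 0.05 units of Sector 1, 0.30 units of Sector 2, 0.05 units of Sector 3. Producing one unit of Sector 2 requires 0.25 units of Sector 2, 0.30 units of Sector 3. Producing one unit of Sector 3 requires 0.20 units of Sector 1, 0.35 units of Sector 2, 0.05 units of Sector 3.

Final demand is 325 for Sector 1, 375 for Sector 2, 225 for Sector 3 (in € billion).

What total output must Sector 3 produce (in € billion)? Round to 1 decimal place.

I − A =
  [   0.95     0.00    -0.20]
  [  -0.30     0.75    -0.35]
  [  -0.05    -0.30     0.95]
Cofactors of I−A, C_ij = (−1)^(i+j)·(minor ij) (rows/columns in the sector order above):
  C_11 = (0.75)(0.95) − (-0.35)(-0.30) = 0.6075
  C_12 = −[(-0.30)(0.95) − (-0.35)(-0.05)] = 0.3025
  C_13 = (-0.30)(-0.30) − (0.75)(-0.05) = 0.1275
  C_21 = −[(0.00)(0.95) − (-0.20)(-0.30)] = 0.0600
  C_22 = (0.95)(0.95) − (-0.20)(-0.05) = 0.8925
  C_23 = −[(0.95)(-0.30) − (0.00)(-0.05)] = 0.2850
  C_31 = (0.00)(-0.35) − (-0.20)(0.75) = 0.1500
  C_32 = −[(0.95)(-0.35) − (-0.20)(-0.30)] = 0.3925
  C_33 = (0.95)(0.75) − (0.00)(-0.30) = 0.7125
det(I−A) = Σ_j (I−A)_1j·C_1j = (0.95)(0.6075) + (0.00)(0.3025) + (-0.20)(0.1275) = 0.551625
adj(I−A) = Cᵀ =
  [ 0.6075   0.0600   0.1500]
  [ 0.3025   0.8925   0.3925]
  [ 0.1275   0.2850   0.7125]
(I − A)⁻¹ = adj(I−A) / det(I−A) ≈
  [   1.1013     0.1088     0.2719]
  [   0.5484     1.6179     0.7115]
  [   0.2311     0.5167     1.2916]
x = (I − A)⁻¹ d = adj(I−A)·d / det(I−A), with det(I−A) = 0.551625:
  x_1 = (0.6075·325 + 0.0600·375 + 0.1500·225) / 0.551625 = 253.6875 / 0.551625 ≈ 459.9
  x_2 = (0.3025·325 + 0.8925·375 + 0.3925·225) / 0.551625 = 521.3125 / 0.551625 ≈ 945.0
  x_3 = (0.1275·325 + 0.2850·375 + 0.7125·225) / 0.551625 = 308.625 / 0.551625 ≈ 559.5

x_3 = 559.5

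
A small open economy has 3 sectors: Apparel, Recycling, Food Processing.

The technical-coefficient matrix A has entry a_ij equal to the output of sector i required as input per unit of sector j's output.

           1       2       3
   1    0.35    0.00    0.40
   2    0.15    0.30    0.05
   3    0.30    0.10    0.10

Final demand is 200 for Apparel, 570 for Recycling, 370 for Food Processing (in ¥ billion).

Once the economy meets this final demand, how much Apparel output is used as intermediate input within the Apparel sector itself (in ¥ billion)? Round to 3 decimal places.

I − A =
  [   0.65     0.00    -0.40]
  [  -0.15     0.70    -0.05]
  [  -0.30    -0.10     0.90]
Cofactors of I−A, C_ij = (−1)^(i+j)·(minor ij) (rows/columns in the sector order above):
  C_11 = (0.70)(0.90) − (-0.05)(-0.10) = 0.6250
  C_12 = −[(-0.15)(0.90) − (-0.05)(-0.30)] = 0.1500
  C_13 = (-0.15)(-0.10) − (0.70)(-0.30) = 0.2250
  C_21 = −[(0.00)(0.90) − (-0.40)(-0.10)] = 0.0400
  C_22 = (0.65)(0.90) − (-0.40)(-0.30) = 0.4650
  C_23 = −[(0.65)(-0.10) − (0.00)(-0.30)] = 0.0650
  C_31 = (0.00)(-0.05) − (-0.40)(0.70) = 0.2800
  C_32 = −[(0.65)(-0.05) − (-0.40)(-0.15)] = 0.0925
  C_33 = (0.65)(0.70) − (0.00)(-0.15) = 0.4550
det(I−A) = Σ_j (I−A)_1j·C_1j = (0.65)(0.6250) + (0.00)(0.1500) + (-0.40)(0.2250) = 0.31625
adj(I−A) = Cᵀ =
  [ 0.6250   0.0400   0.2800]
  [ 0.1500   0.4650   0.0925]
  [ 0.2250   0.0650   0.4550]
(I − A)⁻¹ = adj(I−A) / det(I−A) ≈
  [   1.9763     0.1265     0.8854]
  [   0.4743     1.4704     0.2925]
  [   0.7115     0.2055     1.4387]
First solve x = (I − A)⁻¹ d = adj(I−A)·d / det(I−A); in particular x_1 = (0.6250·200 + 0.0400·570 + 0.2800·370) / 0.31625 = 251.40 / 0.31625 ≈ 794.94071.
Intermediate flow from 1 to 1: z_11 = a_11 · x_1 = 0.35 × 251.40 / 0.31625 = 87.99 / 0.31625 ≈ 278.229.

z_11 = 278.229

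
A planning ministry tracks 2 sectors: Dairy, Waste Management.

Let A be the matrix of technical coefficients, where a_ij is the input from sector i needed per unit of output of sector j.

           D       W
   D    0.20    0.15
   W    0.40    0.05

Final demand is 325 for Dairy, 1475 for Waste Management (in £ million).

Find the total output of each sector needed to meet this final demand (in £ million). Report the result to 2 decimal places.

I − A =
  [   0.80    -0.15]
  [  -0.40     0.95]
det(I−A) = (0.80)(0.95) − (-0.15)(-0.40) = 0.7000
adj(I−A) = [[0.95, 0.15], [0.40, 0.80]]
(I − A)⁻¹ = adj(I−A) / det(I−A) ≈
  [   1.3571     0.2143]
  [   0.5714     1.1429]
x = (I − A)⁻¹ d = adj(I−A)·d / det(I−A), with det(I−A) = 0.7000:
  x_D = (0.95·325 + 0.15·1475) / 0.7000 = 530.00 / 0.7000 ≈ 757.14
  x_W = (0.40·325 + 0.80·1475) / 0.7000 = 1310.00 / 0.7000 ≈ 1871.43

x_D = 757.14, x_W = 1871.43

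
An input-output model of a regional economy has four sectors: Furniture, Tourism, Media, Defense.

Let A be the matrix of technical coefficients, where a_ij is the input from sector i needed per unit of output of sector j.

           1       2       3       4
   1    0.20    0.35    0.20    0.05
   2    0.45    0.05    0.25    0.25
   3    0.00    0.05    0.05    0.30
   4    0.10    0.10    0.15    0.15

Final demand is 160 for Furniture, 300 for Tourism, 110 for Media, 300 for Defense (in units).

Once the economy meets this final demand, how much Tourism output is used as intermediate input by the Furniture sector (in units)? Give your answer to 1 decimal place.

I − A =
  [   0.80    -0.35    -0.20    -0.05]
  [  -0.45     0.95    -0.25    -0.25]
  [   0.00    -0.05     0.95    -0.30]
  [  -0.10    -0.10    -0.15     0.85]
Compute the cofactors C_ij = (−1)^(i+j)·(3×3 minor ij) of I−A; the adjugate is their transpose:
adj(I−A) = Cᵀ =
  [ 0.680625   0.286500   0.252375   0.213375]
  [ 0.374375   0.599250   0.283625   0.298375]
  [ 0.062375   0.068250   0.476375   0.191875]
  [ 0.135125   0.116250   0.147125   0.557875]
det(I−A) = Σ_j (I−A)_1j·C_1j = (0.80)(0.680625) + (-0.35)(0.374375) + (-0.20)(0.062375) + (-0.05)(0.135125) = 0.3942375
(I − A)⁻¹ = adj(I−A) / det(I−A) ≈
  [   1.7264     0.7267     0.6402     0.5412]
  [   0.9496     1.5200     0.7194     0.7568]
  [   0.1582     0.1731     1.2083     0.4867]
  [   0.3428     0.2949     0.3732     1.4151]
First solve x = (I − A)⁻¹ d = adj(I−A)·d / det(I−A); in particular x_1 = (0.680625·160 + 0.286500·300 + 0.252375·110 + 0.213375·300) / 0.3942375 = 286.62375 / 0.3942375 ≈ 727.033.
Intermediate flow from 2 to 1: z_21 = a_21 · x_1 = 0.45 × 286.62375 / 0.3942375 = 128.9806875 / 0.3942375 ≈ 327.2.

z_21 = 327.2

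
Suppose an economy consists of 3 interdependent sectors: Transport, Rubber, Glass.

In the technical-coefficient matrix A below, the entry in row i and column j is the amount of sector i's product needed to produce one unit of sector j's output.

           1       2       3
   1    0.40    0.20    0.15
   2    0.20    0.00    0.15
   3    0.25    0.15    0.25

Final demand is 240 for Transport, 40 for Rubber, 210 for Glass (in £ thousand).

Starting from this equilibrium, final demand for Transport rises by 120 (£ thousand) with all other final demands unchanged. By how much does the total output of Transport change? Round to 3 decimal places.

Δx_1 = 244.538

I − A =
  [   0.60    -0.20    -0.15]
  [  -0.20     1.00    -0.15]
  [  -0.25    -0.15     0.75]
Cofactors of I−A, C_ij = (−1)^(i+j)·(minor ij) (rows/columns in the sector order above):
  C_11 = (1.00)(0.75) − (-0.15)(-0.15) = 0.7275
  C_12 = −[(-0.20)(0.75) − (-0.15)(-0.25)] = 0.1875
  C_13 = (-0.20)(-0.15) − (1.00)(-0.25) = 0.2800
  C_21 = −[(-0.20)(0.75) − (-0.15)(-0.15)] = 0.1725
  C_22 = (0.60)(0.75) − (-0.15)(-0.25) = 0.4125
  C_23 = −[(0.60)(-0.15) − (-0.20)(-0.25)] = 0.1400
  C_31 = (-0.20)(-0.15) − (-0.15)(1.00) = 0.1800
  C_32 = −[(0.60)(-0.15) − (-0.15)(-0.20)] = 0.1200
  C_33 = (0.60)(1.00) − (-0.20)(-0.20) = 0.5600
det(I−A) = Σ_j (I−A)_1j·C_1j = (0.60)(0.7275) + (-0.20)(0.1875) + (-0.15)(0.2800) = 0.3570
adj(I−A) = Cᵀ =
  [ 0.7275   0.1725   0.1800]
  [ 0.1875   0.4125   0.1200]
  [ 0.2800   0.1400   0.5600]
(I − A)⁻¹ = adj(I−A) / det(I−A) ≈
  [   2.0378     0.4832     0.5042]
  [   0.5252     1.1555     0.3361]
  [   0.7843     0.3922     1.5686]
Δx = (I − A)⁻¹ Δd with Δd having +120 in the Transport component and 0 elsewhere.
So Δx_1 = L_11 · (+120), where L_11 = adj(I−A)_11 / det(I−A) = 0.7275 / 0.3570.
Δx_1 = 0.7275 × (+120) / 0.3570 = 87.30 / 0.3570 ≈ 244.538.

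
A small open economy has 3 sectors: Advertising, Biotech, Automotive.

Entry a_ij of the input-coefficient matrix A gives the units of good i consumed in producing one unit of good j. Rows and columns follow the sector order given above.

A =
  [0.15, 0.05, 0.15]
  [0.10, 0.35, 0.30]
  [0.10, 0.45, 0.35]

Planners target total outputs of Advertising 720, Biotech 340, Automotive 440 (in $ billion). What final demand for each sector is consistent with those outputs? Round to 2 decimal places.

d_1 = 529.00, d_2 = 17.00, d_3 = 61.00

I − A =
  [   0.85    -0.05    -0.15]
  [  -0.10     0.65    -0.30]
  [  -0.10    -0.45     0.65]
d = (I − A) x:
  d_1 = (+0.85)·720 + (-0.05)·340 + (-0.15)·440 = 529.00
  d_2 = (-0.10)·720 + (+0.65)·340 + (-0.30)·440 = 17.00
  d_3 = (-0.10)·720 + (-0.45)·340 + (+0.65)·440 = 61.00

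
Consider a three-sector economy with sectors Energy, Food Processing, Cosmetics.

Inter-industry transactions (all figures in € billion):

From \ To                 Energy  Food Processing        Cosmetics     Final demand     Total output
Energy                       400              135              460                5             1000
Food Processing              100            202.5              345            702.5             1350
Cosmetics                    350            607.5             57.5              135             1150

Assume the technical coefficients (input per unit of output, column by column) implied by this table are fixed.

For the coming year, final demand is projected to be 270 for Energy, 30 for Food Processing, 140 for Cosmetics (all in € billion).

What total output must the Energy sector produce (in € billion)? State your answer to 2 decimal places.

Technical coefficients a_ij = z_ij / X_j:
  a_11 = 400/1000 = 0.40, a_21 = 100/1000 = 0.10, a_31 = 350/1000 = 0.35
  a_12 = 135/1350 = 0.10, a_22 = 202.5/1350 = 0.15, a_32 = 607.5/1350 = 0.45
  a_13 = 460/1150 = 0.40, a_23 = 345/1150 = 0.30, a_33 = 57.5/1150 = 0.05
I − A =
  [   0.60    -0.10    -0.40]
  [  -0.10     0.85    -0.30]
  [  -0.35    -0.45     0.95]
Cofactors of I−A, C_ij = (−1)^(i+j)·(minor ij) (rows/columns in the sector order above):
  C_11 = (0.85)(0.95) − (-0.30)(-0.45) = 0.6725
  C_12 = −[(-0.10)(0.95) − (-0.30)(-0.35)] = 0.2000
  C_13 = (-0.10)(-0.45) − (0.85)(-0.35) = 0.3425
  C_21 = −[(-0.10)(0.95) − (-0.40)(-0.45)] = 0.2750
  C_22 = (0.60)(0.95) − (-0.40)(-0.35) = 0.4300
  C_23 = −[(0.60)(-0.45) − (-0.10)(-0.35)] = 0.3050
  C_31 = (-0.10)(-0.30) − (-0.40)(0.85) = 0.3700
  C_32 = −[(0.60)(-0.30) − (-0.40)(-0.10)] = 0.2200
  C_33 = (0.60)(0.85) − (-0.10)(-0.10) = 0.5000
det(I−A) = Σ_j (I−A)_1j·C_1j = (0.60)(0.6725) + (-0.10)(0.2000) + (-0.40)(0.3425) = 0.2465
adj(I−A) = Cᵀ =
  [ 0.6725   0.2750   0.3700]
  [ 0.2000   0.4300   0.2200]
  [ 0.3425   0.3050   0.5000]
(I − A)⁻¹ = adj(I−A) / det(I−A) ≈
  [   2.7282     1.1156     1.5010]
  [   0.8114     1.7444     0.8925]
  [   1.3895     1.2373     2.0284]
x = (I − A)⁻¹ d = adj(I−A)·d / det(I−A), with det(I−A) = 0.2465:
  x_1 = (0.6725·270 + 0.2750·30 + 0.3700·140) / 0.2465 = 241.625 / 0.2465 ≈ 980.22
  x_2 = (0.2000·270 + 0.4300·30 + 0.2200·140) / 0.2465 = 97.70 / 0.2465 ≈ 396.35
  x_3 = (0.3425·270 + 0.3050·30 + 0.5000·140) / 0.2465 = 171.625 / 0.2465 ≈ 696.25

x_1 = 980.22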